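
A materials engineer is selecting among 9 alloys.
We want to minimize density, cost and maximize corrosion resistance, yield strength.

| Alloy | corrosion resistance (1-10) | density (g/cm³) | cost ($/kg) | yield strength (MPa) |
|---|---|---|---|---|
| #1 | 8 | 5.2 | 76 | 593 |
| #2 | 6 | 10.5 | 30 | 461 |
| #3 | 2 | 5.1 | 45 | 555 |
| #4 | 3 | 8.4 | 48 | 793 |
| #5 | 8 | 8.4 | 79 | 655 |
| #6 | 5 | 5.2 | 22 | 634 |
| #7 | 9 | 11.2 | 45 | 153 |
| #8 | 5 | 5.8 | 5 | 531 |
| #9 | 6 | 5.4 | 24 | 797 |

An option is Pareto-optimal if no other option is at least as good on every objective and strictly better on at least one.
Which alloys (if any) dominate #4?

#9: corrosion resistance 6≥3, density 5.4≤8.4, cost 24≤48, yield strength 797≥793 — dominates #4.
Others (#1, #2, #3, #5, #6, #7, #8) are each worse than #4 on at least one objective.

#9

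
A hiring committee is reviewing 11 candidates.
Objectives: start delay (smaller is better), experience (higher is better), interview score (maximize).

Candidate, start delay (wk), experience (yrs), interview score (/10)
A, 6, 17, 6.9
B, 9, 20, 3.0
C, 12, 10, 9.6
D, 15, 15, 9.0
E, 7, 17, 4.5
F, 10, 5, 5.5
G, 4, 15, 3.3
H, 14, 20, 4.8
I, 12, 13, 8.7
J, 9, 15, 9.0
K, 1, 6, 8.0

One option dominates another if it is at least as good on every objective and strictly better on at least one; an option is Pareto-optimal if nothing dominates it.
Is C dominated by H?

No

H vs C: H is worse on start delay (14 vs 12), so it does not dominate C.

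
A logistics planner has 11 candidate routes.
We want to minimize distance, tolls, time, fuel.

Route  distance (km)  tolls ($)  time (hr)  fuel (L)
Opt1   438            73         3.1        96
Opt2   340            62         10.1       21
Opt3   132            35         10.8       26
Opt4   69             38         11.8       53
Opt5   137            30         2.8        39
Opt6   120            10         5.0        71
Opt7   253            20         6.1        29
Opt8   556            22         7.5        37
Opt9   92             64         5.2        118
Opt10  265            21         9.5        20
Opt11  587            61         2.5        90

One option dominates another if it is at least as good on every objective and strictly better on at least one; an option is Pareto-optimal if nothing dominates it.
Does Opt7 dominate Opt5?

Opt7 vs Opt5: Opt7 is worse on distance (253 vs 137), so it does not dominate Opt5.

No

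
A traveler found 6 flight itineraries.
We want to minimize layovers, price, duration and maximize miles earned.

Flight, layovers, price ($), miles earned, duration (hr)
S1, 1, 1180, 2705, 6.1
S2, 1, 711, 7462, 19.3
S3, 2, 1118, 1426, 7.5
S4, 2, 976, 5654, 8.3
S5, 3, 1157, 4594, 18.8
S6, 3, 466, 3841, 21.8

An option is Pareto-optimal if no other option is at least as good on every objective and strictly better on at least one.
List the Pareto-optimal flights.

S1: not dominated (best duration).
S2: not dominated (best miles earned).
S3: not dominated.
S4: not dominated.
S5: dominated by S4 (layovers 2≤3, price 976≤1157, miles earned 5654≥4594, duration 8.3≤18.8).
S6: not dominated (best price).

S1, S2, S3, S4, S6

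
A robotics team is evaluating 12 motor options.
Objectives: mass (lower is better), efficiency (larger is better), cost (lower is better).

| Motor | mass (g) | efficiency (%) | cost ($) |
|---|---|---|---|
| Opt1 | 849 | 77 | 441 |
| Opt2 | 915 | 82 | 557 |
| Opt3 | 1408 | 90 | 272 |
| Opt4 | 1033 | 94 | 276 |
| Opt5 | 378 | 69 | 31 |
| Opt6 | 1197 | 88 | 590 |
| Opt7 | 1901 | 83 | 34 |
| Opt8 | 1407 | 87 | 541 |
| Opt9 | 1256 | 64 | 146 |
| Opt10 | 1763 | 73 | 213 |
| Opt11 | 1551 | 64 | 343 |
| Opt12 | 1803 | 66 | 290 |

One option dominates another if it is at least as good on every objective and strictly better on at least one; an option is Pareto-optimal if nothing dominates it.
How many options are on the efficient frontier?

7

Opt1: not dominated.
Opt2: not dominated.
Opt3: not dominated.
Opt4: not dominated (best efficiency).
Opt5: not dominated (best mass).
Opt6: dominated by Opt4 (mass 1033≤1197, efficiency 94≥88, cost 276≤590).
Opt7: not dominated.
Opt8: dominated by Opt4 (mass 1033≤1407, efficiency 94≥87, cost 276≤541).
Opt9: dominated by Opt5 (mass 378≤1256, efficiency 69≥64, cost 31≤146).
Opt10: not dominated.
Opt11: dominated by Opt3 (mass 1408≤1551, efficiency 90≥64, cost 272≤343).
Opt12: dominated by Opt3 (mass 1408≤1803, efficiency 90≥66, cost 272≤290).
Pareto-optimal: Opt1, Opt2, Opt3, Opt4, Opt5, Opt7, Opt10 → 7.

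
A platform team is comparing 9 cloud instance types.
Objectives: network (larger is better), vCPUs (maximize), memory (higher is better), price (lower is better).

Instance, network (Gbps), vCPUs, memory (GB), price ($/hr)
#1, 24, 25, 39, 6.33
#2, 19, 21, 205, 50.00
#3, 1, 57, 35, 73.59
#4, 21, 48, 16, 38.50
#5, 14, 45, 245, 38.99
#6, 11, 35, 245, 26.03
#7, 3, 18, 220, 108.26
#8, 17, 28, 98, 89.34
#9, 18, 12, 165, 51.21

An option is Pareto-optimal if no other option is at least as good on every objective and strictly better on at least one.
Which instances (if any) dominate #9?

#2: network 19≥18, vCPUs 21≥12, memory 205≥165, price 50.00≤51.21 — dominates #9.
Others (#1, #3, #4, #5, #6, #7, #8) are each worse than #9 on at least one objective.

#2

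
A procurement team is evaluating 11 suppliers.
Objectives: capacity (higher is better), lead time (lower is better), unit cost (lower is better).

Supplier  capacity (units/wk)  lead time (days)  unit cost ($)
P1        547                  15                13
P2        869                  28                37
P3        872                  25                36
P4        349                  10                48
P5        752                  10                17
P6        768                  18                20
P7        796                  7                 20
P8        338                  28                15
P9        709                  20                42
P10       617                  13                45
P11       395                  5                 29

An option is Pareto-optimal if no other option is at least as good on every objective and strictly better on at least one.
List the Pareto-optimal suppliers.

P1: not dominated (best unit cost).
P2: dominated by P3 (capacity 872≥869, lead time 25≤28, unit cost 36≤37).
P3: not dominated (best capacity).
P4: dominated by P5 (capacity 752≥349, lead time 10≤10, unit cost 17≤48).
P5: not dominated.
P6: dominated by P7 (capacity 796≥768, lead time 7≤18, unit cost 20≤20).
P7: not dominated.
P8: dominated by P1 (capacity 547≥338, lead time 15≤28, unit cost 13≤15).
P9: dominated by P5 (capacity 752≥709, lead time 10≤20, unit cost 17≤42).
P10: dominated by P5 (capacity 752≥617, lead time 10≤13, unit cost 17≤45).
P11: not dominated (best lead time).

P1, P3, P5, P7, P11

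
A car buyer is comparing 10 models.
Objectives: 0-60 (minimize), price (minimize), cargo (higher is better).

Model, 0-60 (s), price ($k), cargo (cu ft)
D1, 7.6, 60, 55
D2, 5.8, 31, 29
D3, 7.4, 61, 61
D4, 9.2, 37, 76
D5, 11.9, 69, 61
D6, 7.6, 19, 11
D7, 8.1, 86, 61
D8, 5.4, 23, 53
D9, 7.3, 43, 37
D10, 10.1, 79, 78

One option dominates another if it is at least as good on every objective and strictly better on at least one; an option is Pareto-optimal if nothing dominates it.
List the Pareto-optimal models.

D1, D3, D4, D6, D8, D10

D1: not dominated.
D2: dominated by D8 (0-60 5.4≤5.8, price 23≤31, cargo 53≥29).
D3: not dominated.
D4: not dominated.
D5: dominated by D3 (0-60 7.4≤11.9, price 61≤69, cargo 61≥61).
D6: not dominated (best price).
D7: dominated by D3 (0-60 7.4≤8.1, price 61≤86, cargo 61≥61).
D8: not dominated (best 0-60).
D9: dominated by D8 (0-60 5.4≤7.3, price 23≤43, cargo 53≥37).
D10: not dominated (best cargo).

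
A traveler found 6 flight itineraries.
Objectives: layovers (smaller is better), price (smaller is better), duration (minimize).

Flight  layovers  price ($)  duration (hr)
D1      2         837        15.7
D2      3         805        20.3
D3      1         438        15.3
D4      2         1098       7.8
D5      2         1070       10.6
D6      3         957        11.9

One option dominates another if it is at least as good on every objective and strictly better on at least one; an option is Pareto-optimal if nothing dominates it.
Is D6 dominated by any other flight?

No

D1: worse on duration (15.7 vs 11.9).
D2: worse on duration (20.3 vs 11.9).
D3: worse on duration (15.3 vs 11.9).
D4: worse on price (1098 vs 957).
D5: worse on price (1070 vs 957).
No option is at least as good as D6 on every objective and strictly better on one.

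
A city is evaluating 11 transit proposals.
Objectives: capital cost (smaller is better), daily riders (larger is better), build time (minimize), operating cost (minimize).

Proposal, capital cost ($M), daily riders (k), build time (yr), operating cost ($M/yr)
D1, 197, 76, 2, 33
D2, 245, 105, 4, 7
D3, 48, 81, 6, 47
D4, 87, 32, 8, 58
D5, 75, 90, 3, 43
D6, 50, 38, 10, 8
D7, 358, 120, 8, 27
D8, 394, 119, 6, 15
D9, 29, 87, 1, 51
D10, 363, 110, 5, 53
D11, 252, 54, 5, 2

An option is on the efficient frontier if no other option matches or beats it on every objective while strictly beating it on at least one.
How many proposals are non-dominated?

D1: not dominated.
D2: not dominated.
D3: not dominated.
D4: dominated by D3 (capital cost 48≤87, daily riders 81≥32, build time 6≤8, operating cost 47≤58).
D5: not dominated.
D6: not dominated.
D7: not dominated (best daily riders).
D8: not dominated.
D9: not dominated (best capital cost).
D10: not dominated.
D11: not dominated (best operating cost).
Pareto-optimal: D1, D2, D3, D5, D6, D7, D8, D9, D10, D11 → 10.

10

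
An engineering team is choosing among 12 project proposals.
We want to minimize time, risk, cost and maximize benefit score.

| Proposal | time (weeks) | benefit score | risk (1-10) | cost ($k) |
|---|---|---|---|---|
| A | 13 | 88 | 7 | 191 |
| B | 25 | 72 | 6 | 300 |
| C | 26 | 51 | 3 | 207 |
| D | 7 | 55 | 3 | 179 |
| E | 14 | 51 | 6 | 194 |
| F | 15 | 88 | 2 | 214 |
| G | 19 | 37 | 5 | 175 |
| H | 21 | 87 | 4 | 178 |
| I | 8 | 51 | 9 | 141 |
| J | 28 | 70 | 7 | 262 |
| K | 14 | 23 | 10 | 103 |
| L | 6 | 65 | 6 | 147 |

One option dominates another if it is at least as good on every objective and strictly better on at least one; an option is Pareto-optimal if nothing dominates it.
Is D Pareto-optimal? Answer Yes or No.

A: worse on time (13 vs 7).
B: worse on time (25 vs 7).
C: worse on time (26 vs 7).
E: worse on time (14 vs 7).
F: worse on time (15 vs 7).
G: worse on time (19 vs 7).
H: worse on time (21 vs 7).
I: worse on time (8 vs 7).
J: worse on time (28 vs 7).
K: worse on time (14 vs 7).
L: worse on risk (6 vs 3).
No option is at least as good as D on every objective and strictly better on one.

Yes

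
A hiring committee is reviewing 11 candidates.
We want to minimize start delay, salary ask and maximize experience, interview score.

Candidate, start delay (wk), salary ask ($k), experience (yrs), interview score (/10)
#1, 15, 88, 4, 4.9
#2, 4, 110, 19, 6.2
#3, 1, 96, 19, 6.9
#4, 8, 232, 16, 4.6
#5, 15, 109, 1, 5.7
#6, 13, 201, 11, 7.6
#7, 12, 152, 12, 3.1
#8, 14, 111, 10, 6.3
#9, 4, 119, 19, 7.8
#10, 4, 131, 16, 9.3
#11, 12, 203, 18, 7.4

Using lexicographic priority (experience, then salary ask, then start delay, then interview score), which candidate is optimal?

First maximize experience: best is 19, kept {#2, #3, #9}.
Then minimize salary ask: best is 96, kept {#3}.

#3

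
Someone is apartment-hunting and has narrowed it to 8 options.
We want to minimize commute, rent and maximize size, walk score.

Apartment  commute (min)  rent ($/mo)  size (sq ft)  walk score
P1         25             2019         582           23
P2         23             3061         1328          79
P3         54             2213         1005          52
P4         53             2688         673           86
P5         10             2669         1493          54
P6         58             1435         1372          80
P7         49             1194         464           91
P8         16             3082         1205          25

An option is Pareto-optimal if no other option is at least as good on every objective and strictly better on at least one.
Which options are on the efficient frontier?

P1, P2, P3, P4, P5, P6, P7

P1: not dominated.
P2: not dominated.
P3: not dominated.
P4: not dominated.
P5: not dominated (best commute).
P6: not dominated.
P7: not dominated (best rent).
P8: dominated by P5 (commute 10≤16, rent 2669≤3082, size 1493≥1205, walk score 54≥25).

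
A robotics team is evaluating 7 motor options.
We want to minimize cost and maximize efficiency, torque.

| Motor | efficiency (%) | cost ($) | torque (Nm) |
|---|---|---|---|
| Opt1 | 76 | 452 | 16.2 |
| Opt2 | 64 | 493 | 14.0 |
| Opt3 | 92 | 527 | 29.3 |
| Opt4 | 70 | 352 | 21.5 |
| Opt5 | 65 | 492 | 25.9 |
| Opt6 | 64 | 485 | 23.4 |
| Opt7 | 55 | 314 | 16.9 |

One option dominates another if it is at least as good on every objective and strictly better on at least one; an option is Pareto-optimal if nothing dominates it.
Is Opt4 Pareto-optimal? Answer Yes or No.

Opt1: worse on cost (452 vs 352).
Opt2: worse on efficiency (64 vs 70).
Opt3: worse on cost (527 vs 352).
Opt5: worse on efficiency (65 vs 70).
Opt6: worse on efficiency (64 vs 70).
Opt7: worse on efficiency (55 vs 70).
No option is at least as good as Opt4 on every objective and strictly better on one.

Yes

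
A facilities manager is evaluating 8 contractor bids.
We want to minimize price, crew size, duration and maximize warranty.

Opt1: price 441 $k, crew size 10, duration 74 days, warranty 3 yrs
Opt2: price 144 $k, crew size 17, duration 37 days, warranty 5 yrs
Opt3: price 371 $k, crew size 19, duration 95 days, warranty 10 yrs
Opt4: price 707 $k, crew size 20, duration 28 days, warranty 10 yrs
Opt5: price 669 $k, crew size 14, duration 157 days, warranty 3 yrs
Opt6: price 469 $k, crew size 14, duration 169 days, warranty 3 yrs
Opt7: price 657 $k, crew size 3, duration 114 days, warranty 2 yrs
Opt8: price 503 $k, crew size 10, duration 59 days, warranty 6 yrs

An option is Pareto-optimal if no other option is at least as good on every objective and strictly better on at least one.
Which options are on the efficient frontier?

Opt1, Opt2, Opt3, Opt4, Opt7, Opt8

Opt1: not dominated.
Opt2: not dominated (best price).
Opt3: not dominated.
Opt4: not dominated (best duration).
Opt5: dominated by Opt1 (price 441≤669, crew size 10≤14, duration 74≤157, warranty 3≥3).
Opt6: dominated by Opt1 (price 441≤469, crew size 10≤14, duration 74≤169, warranty 3≥3).
Opt7: not dominated (best crew size).
Opt8: not dominated.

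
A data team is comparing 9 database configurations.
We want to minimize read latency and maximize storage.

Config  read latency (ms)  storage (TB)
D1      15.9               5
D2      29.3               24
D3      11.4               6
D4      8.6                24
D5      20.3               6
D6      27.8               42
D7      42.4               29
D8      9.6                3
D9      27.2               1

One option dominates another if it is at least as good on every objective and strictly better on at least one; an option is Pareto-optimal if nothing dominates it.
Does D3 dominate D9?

Yes

D3 vs D9: read latency 11.4≤27.2, storage 6≥1 — D3 is at least as good on every objective with at least one strict improvement.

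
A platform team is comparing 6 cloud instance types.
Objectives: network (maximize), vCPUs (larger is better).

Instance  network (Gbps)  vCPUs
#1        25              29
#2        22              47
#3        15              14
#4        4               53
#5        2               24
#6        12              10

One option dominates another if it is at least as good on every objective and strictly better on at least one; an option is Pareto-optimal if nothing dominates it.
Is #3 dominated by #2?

Yes

#2 vs #3: network 22≥15, vCPUs 47≥14 — #2 is at least as good on every objective with at least one strict improvement.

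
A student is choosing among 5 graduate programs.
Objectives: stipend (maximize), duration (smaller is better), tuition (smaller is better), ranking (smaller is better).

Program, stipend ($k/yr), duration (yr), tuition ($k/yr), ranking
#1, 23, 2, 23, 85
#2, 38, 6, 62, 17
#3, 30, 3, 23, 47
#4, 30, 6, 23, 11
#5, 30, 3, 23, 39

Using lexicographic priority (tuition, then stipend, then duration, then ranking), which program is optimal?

#5

First minimize tuition: best is 23, kept {#1, #3, #4, #5}.
Then maximize stipend: best is 30, kept {#3, #4, #5}.
Then minimize duration: best is 3, kept {#3, #5}.
Then minimize ranking: best is 39, kept {#5}.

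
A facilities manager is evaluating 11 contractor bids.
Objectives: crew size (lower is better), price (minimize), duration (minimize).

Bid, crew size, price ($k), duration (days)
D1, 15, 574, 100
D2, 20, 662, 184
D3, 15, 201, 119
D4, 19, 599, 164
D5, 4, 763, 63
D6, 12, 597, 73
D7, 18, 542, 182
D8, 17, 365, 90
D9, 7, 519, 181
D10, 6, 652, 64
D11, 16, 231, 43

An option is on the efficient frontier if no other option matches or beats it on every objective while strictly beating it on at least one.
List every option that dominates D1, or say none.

none

D2: worse on crew size (20 vs 15).
D3: worse on duration (119 vs 100).
D4: worse on crew size (19 vs 15).
D5: worse on price (763 vs 574).
D6: worse on price (597 vs 574).
D7: worse on crew size (18 vs 15).
D8: worse on crew size (17 vs 15).
D9: worse on duration (181 vs 100).
D10: worse on price (652 vs 574).
D11: worse on crew size (16 vs 15).
No option dominates D1.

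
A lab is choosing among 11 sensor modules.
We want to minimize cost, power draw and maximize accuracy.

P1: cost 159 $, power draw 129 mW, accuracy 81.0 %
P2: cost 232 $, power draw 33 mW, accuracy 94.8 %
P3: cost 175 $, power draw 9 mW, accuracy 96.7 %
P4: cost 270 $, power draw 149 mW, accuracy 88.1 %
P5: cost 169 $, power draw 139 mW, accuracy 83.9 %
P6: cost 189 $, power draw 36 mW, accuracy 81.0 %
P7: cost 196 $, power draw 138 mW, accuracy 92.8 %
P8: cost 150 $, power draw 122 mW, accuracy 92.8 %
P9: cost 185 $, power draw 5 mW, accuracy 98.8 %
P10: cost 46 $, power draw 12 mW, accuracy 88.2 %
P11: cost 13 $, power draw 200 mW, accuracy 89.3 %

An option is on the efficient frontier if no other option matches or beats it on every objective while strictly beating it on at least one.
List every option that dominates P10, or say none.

P1: worse on cost (159 vs 46).
P2: worse on cost (232 vs 46).
P3: worse on cost (175 vs 46).
P4: worse on cost (270 vs 46).
P5: worse on cost (169 vs 46).
P6: worse on cost (189 vs 46).
P7: worse on cost (196 vs 46).
P8: worse on cost (150 vs 46).
P9: worse on cost (185 vs 46).
P11: worse on power draw (200 vs 12).
No option dominates P10.

none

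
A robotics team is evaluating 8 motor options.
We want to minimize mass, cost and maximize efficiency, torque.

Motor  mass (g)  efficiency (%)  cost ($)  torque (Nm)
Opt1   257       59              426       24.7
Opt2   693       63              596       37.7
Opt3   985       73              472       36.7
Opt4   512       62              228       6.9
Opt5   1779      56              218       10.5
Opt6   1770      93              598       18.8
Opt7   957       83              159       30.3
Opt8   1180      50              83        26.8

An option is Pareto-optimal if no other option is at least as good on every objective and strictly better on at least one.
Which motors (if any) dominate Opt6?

none

Opt1: worse on efficiency (59 vs 93).
Opt2: worse on efficiency (63 vs 93).
Opt3: worse on efficiency (73 vs 93).
Opt4: worse on efficiency (62 vs 93).
Opt5: worse on mass (1779 vs 1770).
Opt7: worse on efficiency (83 vs 93).
Opt8: worse on efficiency (50 vs 93).
No option dominates Opt6.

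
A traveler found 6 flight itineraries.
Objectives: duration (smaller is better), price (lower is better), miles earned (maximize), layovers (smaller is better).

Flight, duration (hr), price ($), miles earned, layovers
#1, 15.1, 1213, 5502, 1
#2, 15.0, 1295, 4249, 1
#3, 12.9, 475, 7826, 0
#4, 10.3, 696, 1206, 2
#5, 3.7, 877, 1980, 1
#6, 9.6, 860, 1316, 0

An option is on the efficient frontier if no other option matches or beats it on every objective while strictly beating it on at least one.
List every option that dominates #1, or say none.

#3

#3: duration 12.9≤15.1, price 475≤1213, miles earned 7826≥5502, layovers 0≤1 — dominates #1.
Others (#2, #4, #5, #6) are each worse than #1 on at least one objective.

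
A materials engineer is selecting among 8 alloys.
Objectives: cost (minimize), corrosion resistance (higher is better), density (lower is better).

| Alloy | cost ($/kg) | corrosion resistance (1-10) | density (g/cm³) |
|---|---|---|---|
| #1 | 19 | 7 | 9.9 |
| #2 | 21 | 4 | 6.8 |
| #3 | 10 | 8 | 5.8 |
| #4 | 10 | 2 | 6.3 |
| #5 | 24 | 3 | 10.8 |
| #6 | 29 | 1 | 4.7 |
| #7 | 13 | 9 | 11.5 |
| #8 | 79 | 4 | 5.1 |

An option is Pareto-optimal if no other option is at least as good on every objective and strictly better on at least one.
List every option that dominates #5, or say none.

#1: cost 19≤24, corrosion resistance 7≥3, density 9.9≤10.8 — dominates #5.
#2: cost 21≤24, corrosion resistance 4≥3, density 6.8≤10.8 — dominates #5.
#3: cost 10≤24, corrosion resistance 8≥3, density 5.8≤10.8 — dominates #5.
Others (#4, #6, #7, #8) are each worse than #5 on at least one objective.

#1, #2, #3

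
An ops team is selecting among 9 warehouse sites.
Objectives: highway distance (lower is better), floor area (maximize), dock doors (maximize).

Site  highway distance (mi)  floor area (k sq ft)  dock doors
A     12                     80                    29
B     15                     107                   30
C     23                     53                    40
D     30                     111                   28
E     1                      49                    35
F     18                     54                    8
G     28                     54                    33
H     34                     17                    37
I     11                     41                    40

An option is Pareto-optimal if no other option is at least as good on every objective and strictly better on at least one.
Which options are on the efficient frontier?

A, B, C, D, E, G, I

A: not dominated.
B: not dominated.
C: not dominated.
D: not dominated (best floor area).
E: not dominated (best highway distance).
F: dominated by A (highway distance 12≤18, floor area 80≥54, dock doors 29≥8).
G: not dominated.
H: dominated by C (highway distance 23≤34, floor area 53≥17, dock doors 40≥37).
I: not dominated.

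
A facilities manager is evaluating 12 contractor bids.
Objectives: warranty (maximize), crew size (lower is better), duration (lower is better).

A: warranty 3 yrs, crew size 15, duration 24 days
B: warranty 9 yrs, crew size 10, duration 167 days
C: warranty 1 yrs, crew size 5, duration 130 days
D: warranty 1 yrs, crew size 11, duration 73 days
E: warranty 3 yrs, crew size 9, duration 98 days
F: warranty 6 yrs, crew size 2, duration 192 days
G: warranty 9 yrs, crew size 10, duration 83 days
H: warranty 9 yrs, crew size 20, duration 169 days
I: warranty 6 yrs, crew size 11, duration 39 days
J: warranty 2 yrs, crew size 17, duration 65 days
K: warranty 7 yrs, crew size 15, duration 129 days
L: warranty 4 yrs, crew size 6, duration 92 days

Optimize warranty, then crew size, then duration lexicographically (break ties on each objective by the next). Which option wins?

First maximize warranty: best is 9, kept {B, G, H}.
Then minimize crew size: best is 10, kept {B, G}.
Then minimize duration: best is 83, kept {G}.

G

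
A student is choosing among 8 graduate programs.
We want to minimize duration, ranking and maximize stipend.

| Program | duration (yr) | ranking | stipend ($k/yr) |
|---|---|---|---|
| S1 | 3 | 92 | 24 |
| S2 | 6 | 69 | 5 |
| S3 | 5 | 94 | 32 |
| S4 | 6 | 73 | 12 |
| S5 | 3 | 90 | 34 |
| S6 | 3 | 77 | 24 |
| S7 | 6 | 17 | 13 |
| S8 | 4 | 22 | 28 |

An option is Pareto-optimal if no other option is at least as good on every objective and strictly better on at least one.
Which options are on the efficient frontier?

S1: dominated by S5 (duration 3≤3, ranking 90≤92, stipend 34≥24).
S2: dominated by S7 (duration 6≤6, ranking 17≤69, stipend 13≥5).
S3: dominated by S5 (duration 3≤5, ranking 90≤94, stipend 34≥32).
S4: dominated by S7 (duration 6≤6, ranking 17≤73, stipend 13≥12).
S5: not dominated (best stipend).
S6: not dominated.
S7: not dominated (best ranking).
S8: not dominated.

S5, S6, S7, S8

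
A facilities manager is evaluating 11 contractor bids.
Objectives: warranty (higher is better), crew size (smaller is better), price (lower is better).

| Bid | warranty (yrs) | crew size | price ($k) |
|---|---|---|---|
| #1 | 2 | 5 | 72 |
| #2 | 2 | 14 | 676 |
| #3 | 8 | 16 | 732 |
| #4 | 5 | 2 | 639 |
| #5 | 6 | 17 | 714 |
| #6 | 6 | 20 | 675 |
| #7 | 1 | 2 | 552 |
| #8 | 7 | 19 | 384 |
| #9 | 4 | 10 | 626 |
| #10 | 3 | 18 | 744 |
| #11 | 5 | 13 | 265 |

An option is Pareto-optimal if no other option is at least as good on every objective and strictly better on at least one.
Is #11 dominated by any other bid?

#1: worse on warranty (2 vs 5).
#2: worse on warranty (2 vs 5).
#3: worse on crew size (16 vs 13).
#4: worse on price (639 vs 265).
#5: worse on crew size (17 vs 13).
#6: worse on crew size (20 vs 13).
#7: worse on warranty (1 vs 5).
#8: worse on crew size (19 vs 13).
#9: worse on warranty (4 vs 5).
#10: worse on warranty (3 vs 5).
No option is at least as good as #11 on every objective and strictly better on one.

No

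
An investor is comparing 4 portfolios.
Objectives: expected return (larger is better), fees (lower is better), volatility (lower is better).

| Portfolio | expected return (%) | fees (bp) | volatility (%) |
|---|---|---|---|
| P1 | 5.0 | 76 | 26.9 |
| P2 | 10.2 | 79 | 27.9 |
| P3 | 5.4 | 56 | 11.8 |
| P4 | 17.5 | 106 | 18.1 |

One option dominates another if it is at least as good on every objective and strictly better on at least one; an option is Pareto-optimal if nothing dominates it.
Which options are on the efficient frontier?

P2, P3, P4

P1: dominated by P3 (expected return 5.4≥5.0, fees 56≤76, volatility 11.8≤26.9).
P2: not dominated.
P3: not dominated (best fees).
P4: not dominated (best expected return).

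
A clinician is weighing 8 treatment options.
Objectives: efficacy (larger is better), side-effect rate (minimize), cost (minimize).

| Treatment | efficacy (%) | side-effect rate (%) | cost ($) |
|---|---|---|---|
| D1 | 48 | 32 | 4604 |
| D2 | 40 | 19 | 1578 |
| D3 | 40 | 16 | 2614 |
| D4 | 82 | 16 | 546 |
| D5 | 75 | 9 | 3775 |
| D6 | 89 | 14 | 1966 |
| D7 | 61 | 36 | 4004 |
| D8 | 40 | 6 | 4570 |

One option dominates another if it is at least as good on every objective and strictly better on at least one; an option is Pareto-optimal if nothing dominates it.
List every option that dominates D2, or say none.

D4

D4: efficacy 82≥40, side-effect rate 16≤19, cost 546≤1578 — dominates D2.
Others (D1, D3, D5, D6, D7, D8) are each worse than D2 on at least one objective.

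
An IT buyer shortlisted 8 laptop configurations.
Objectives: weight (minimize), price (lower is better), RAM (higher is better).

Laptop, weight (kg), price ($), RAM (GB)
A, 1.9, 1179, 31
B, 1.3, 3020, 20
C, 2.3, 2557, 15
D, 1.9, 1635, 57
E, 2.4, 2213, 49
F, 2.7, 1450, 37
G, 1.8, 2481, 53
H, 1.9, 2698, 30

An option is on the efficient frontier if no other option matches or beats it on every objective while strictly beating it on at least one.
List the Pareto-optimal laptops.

A: not dominated (best price).
B: not dominated (best weight).
C: dominated by A (weight 1.9≤2.3, price 1179≤2557, RAM 31≥15).
D: not dominated (best RAM).
E: dominated by D (weight 1.9≤2.4, price 1635≤2213, RAM 57≥49).
F: not dominated.
G: not dominated.
H: dominated by A (weight 1.9≤1.9, price 1179≤2698, RAM 31≥30).

A, B, D, F, G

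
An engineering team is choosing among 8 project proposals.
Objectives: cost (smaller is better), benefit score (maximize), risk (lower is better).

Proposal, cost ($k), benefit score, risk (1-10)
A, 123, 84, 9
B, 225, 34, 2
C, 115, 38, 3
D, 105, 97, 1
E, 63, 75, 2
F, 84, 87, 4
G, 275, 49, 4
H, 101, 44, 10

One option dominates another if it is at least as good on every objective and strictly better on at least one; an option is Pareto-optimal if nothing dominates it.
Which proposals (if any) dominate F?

A: worse on cost (123 vs 84).
B: worse on cost (225 vs 84).
C: worse on cost (115 vs 84).
D: worse on cost (105 vs 84).
E: worse on benefit score (75 vs 87).
G: worse on cost (275 vs 84).
H: worse on cost (101 vs 84).
No option dominates F.

none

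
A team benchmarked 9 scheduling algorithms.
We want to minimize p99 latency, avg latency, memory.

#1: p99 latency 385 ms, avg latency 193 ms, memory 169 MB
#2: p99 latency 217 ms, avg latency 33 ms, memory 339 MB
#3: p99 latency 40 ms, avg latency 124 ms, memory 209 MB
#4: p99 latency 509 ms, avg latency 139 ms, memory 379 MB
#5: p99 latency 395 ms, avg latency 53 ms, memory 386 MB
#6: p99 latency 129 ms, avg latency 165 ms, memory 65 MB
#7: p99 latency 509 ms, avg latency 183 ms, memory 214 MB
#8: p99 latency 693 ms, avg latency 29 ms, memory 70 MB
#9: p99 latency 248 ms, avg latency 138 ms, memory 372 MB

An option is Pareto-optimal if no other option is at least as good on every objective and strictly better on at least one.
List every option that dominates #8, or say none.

#1: worse on avg latency (193 vs 29).
#2: worse on avg latency (33 vs 29).
#3: worse on avg latency (124 vs 29).
#4: worse on avg latency (139 vs 29).
#5: worse on avg latency (53 vs 29).
#6: worse on avg latency (165 vs 29).
#7: worse on avg latency (183 vs 29).
#9: worse on avg latency (138 vs 29).
No option dominates #8.

none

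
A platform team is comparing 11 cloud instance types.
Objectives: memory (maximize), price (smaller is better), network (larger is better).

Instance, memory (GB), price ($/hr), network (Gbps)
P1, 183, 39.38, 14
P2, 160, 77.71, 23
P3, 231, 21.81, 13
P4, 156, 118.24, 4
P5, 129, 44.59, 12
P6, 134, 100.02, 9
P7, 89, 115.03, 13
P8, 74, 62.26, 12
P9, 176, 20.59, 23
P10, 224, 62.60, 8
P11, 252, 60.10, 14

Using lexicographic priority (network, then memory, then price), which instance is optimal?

P9

First maximize network: best is 23, kept {P2, P9}.
Then maximize memory: best is 176, kept {P9}.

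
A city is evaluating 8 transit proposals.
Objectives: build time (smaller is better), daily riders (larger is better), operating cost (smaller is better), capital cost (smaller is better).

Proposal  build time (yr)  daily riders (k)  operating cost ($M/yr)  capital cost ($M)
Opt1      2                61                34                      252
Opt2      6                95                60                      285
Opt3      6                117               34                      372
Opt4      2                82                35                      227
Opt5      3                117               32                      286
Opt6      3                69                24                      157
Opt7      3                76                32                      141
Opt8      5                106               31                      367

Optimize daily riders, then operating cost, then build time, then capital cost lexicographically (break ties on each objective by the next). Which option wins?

First maximize daily riders: best is 117, kept {Opt3, Opt5}.
Then minimize operating cost: best is 32, kept {Opt5}.

Opt5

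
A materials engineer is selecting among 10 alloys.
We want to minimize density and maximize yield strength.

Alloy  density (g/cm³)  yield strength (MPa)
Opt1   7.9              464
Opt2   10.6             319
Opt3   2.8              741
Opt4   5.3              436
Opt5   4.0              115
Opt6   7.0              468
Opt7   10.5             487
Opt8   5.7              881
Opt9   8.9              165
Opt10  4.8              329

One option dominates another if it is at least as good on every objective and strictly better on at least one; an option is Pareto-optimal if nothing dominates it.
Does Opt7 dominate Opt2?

Opt7 vs Opt2: density 10.5≤10.6, yield strength 487≥319 — Opt7 is at least as good on every objective with at least one strict improvement.

Yes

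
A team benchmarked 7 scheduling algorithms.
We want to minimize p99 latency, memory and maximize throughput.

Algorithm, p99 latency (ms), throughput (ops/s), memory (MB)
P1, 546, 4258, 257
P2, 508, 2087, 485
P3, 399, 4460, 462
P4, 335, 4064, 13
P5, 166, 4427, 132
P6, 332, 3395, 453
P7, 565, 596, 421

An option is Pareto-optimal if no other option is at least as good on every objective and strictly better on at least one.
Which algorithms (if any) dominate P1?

P5: p99 latency 166≤546, throughput 4427≥4258, memory 132≤257 — dominates P1.
Others (P2, P3, P4, P6, P7) are each worse than P1 on at least one objective.

P5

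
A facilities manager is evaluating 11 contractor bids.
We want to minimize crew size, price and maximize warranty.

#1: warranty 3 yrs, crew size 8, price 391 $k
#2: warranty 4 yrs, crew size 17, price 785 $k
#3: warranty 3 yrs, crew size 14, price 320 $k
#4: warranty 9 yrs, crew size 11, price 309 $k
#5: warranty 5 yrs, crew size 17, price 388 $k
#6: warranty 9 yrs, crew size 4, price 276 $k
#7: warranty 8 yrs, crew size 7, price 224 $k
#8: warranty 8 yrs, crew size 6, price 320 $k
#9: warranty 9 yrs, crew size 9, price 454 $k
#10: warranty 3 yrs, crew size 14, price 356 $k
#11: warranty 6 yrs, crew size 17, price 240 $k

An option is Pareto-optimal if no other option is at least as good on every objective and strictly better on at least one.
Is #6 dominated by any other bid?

No

#1: worse on warranty (3 vs 9).
#2: worse on warranty (4 vs 9).
#3: worse on warranty (3 vs 9).
#4: worse on crew size (11 vs 4).
#5: worse on warranty (5 vs 9).
#7: worse on warranty (8 vs 9).
#8: worse on warranty (8 vs 9).
#9: worse on crew size (9 vs 4).
#10: worse on warranty (3 vs 9).
#11: worse on warranty (6 vs 9).
No option is at least as good as #6 on every objective and strictly better on one.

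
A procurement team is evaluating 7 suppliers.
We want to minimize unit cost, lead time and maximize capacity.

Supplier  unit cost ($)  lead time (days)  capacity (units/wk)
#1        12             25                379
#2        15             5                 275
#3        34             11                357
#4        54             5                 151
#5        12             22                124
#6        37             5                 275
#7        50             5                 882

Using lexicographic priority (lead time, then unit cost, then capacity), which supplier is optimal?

#2

First minimize lead time: best is 5, kept {#2, #4, #6, #7}.
Then minimize unit cost: best is 15, kept {#2}.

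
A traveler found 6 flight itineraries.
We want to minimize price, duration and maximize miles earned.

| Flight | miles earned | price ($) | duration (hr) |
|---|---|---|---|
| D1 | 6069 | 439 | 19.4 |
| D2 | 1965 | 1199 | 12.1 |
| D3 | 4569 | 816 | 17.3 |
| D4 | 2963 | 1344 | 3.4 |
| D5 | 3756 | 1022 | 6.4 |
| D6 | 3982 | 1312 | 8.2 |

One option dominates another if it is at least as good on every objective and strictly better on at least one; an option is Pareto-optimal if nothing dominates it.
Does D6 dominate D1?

D6 vs D1: D6 is worse on miles earned (3982 vs 6069), so it does not dominate D1.

No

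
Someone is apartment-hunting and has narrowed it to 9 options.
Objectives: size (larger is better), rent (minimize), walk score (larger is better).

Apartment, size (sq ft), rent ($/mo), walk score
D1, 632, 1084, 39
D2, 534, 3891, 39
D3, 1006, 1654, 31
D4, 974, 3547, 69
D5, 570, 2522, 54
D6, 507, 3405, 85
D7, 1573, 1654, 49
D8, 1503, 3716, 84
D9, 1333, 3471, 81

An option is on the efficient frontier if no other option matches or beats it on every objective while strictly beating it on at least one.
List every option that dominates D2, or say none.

D1: size 632≥534, rent 1084≤3891, walk score 39≥39 — dominates D2.
D4: size 974≥534, rent 3547≤3891, walk score 69≥39 — dominates D2.
D5: size 570≥534, rent 2522≤3891, walk score 54≥39 — dominates D2.
D7: size 1573≥534, rent 1654≤3891, walk score 49≥39 — dominates D2.
D8: size 1503≥534, rent 3716≤3891, walk score 84≥39 — dominates D2.
D9: size 1333≥534, rent 3471≤3891, walk score 81≥39 — dominates D2.
Others (D3, D6) are each worse than D2 on at least one objective.

D1, D4, D5, D7, D8, D9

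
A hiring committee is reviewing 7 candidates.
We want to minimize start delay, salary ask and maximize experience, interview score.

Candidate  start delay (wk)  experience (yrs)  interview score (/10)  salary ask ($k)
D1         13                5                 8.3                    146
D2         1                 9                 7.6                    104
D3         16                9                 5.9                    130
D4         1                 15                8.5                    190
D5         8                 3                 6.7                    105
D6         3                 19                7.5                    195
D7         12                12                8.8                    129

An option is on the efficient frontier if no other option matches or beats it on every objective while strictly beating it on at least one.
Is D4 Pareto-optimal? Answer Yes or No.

Yes

D1: worse on start delay (13 vs 1).
D2: worse on experience (9 vs 15).
D3: worse on start delay (16 vs 1).
D5: worse on start delay (8 vs 1).
D6: worse on start delay (3 vs 1).
D7: worse on start delay (12 vs 1).
No option is at least as good as D4 on every objective and strictly better on one.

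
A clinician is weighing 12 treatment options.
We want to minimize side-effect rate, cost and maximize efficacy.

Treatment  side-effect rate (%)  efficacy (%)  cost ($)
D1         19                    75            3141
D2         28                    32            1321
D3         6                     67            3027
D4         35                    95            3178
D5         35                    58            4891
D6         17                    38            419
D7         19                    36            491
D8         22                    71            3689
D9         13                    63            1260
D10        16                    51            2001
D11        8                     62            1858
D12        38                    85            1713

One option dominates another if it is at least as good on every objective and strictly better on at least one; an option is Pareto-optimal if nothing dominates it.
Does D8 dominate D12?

D8 vs D12: D8 is worse on efficacy (71 vs 85), so it does not dominate D12.

No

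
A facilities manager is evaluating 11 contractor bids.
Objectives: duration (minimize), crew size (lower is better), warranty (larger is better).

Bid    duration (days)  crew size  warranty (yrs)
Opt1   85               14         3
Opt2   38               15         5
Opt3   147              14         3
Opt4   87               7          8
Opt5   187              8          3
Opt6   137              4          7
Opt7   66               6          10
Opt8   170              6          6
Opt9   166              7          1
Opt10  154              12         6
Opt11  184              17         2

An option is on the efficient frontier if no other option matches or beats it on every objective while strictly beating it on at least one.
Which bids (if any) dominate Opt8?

Opt6: duration 137≤170, crew size 4≤6, warranty 7≥6 — dominates Opt8.
Opt7: duration 66≤170, crew size 6≤6, warranty 10≥6 — dominates Opt8.
Others (Opt1, Opt2, Opt3, Opt4, Opt5, Opt9, Opt10, Opt11) are each worse than Opt8 on at least one objective.

Opt6, Opt7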